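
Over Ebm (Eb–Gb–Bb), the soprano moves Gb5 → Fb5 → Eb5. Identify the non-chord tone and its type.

Fb5 is a passing tone.

The harmony at that moment is Eb minor triad (Eb, Gb, Bb); Fb5 is not a chord tone.
It is approached by step down from Gb5 and left by step down to Eb5.
Step in, step out in the same direction — a passing tone.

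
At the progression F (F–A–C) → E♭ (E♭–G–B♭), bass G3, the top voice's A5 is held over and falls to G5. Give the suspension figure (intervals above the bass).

At the second chord the bass is G3. The suspended A5 lies a ninth above the bass; after resolving down by step to G5, the interval above the bass becomes an octave.
Suspension figures are named by those two intervals: 9–8.

9–8 suspension.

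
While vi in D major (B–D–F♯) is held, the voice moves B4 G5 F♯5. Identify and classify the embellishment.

The harmony at that moment is B minor triad (B, D, F♯); G5 is not a chord tone.
It is approached by leap up from B4 and left by step down to F♯5.
Leap in, step out — an appoggiatura.

G5 is an appoggiatura.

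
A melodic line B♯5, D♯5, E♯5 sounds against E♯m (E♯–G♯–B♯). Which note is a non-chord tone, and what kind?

The harmony at that moment is E♯ minor triad (E♯, G♯, B♯); D♯5 is not a chord tone.
It is approached by leap down from B♯5 and left by step up to E♯5.
Leap in, step out — an appoggiatura.

D♯5 is an appoggiatura.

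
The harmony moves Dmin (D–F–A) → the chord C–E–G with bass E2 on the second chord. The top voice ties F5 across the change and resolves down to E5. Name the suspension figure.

9–8 suspension.

At the second chord the bass is E2. The suspended F5 lies a ninth above the bass; after resolving down by step to E5, the interval above the bass becomes an octave.
Suspension figures are named by those two intervals: 9–8.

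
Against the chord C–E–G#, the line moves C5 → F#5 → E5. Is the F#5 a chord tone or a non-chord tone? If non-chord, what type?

Non-chord tone — an appoggiatura.

The harmony at that moment is C augmented triad (C, E, G#); F#5 is not a chord tone.
It is approached by leap up from C5 and left by step down to E5.
Leap in, step out — an appoggiatura.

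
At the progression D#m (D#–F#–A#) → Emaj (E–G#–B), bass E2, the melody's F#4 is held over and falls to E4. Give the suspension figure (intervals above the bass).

9–8 suspension.

At the second chord the bass is E2. The suspended F#4 lies a ninth above the bass; after resolving down by step to E4, the interval above the bass becomes an octave.
Suspension figures are named by those two intervals: 9–8.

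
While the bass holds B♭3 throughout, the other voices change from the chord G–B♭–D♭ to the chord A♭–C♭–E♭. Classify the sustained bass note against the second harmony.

The harmony at that moment is A♭ minor triad (A♭, C♭, E♭); B♭3 is not a chord tone.
It is held over (the same pitch as the preceding B♭3) and then sustained as the same pitch into the next harmony.
Sustained through a change of harmony — a pedal tone.

Pedal tone (pedal point).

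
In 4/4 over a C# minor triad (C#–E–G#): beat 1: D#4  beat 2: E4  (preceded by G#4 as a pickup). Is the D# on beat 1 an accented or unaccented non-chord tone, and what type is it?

The harmony at that moment is C# minor triad (C#, E, G#); D#4 is not a chord tone.
It is approached by leap down from G#4 and left by step up to E4.
Leap in, step out — an appoggiatura.
It falls on the downbeat, so it is accented.

Accented appoggiatura.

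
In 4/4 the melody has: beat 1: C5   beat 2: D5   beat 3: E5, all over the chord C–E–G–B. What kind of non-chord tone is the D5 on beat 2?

The harmony at that moment is C major seventh chord (C, E, G, B); D5 is not a chord tone.
It is approached by step up from C5 and left by step up to E5.
Step in, step out in the same direction — a passing tone.

Passing tone.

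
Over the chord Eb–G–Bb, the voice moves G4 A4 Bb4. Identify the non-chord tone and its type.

A4 is a passing tone.

The harmony at that moment is Eb major triad (Eb, G, Bb); A4 is not a chord tone.
It is approached by step up from G4 and left by step up to Bb4.
Step in, step out in the same direction — a passing tone.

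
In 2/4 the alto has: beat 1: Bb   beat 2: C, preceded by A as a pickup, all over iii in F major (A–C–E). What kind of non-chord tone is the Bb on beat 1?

Passing tone.

The harmony at that moment is A minor triad (A, C, E); Bb is not a chord tone.
It is approached by step up from A and left by step up to C.
Step in, step out in the same direction — a passing tone.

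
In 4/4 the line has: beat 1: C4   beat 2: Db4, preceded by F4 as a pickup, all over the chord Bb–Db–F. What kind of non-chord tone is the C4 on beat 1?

The harmony at that moment is Bb minor triad (Bb, Db, F); C4 is not a chord tone.
It is approached by leap down from F4 and left by step up to Db4.
Leap in, step out, metrically accented — an appoggiatura.

Appoggiatura.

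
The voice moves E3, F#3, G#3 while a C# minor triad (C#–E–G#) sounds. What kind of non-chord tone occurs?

The harmony at that moment is C# minor triad (C#, E, G#); F#3 is not a chord tone.
It is approached by step up from E3 and left by step up to G#3.
Step in, step out in the same direction — a passing tone.

F#3 is a passing tone.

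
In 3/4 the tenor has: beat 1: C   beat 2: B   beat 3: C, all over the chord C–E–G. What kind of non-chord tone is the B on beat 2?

Lower neighbor tone.

The harmony at that moment is C major triad (C, E, G); B is not a chord tone.
It is approached by step down from C and left by step up to C.
Step away and step back to the same note — a neighbor tone (lower neighbor).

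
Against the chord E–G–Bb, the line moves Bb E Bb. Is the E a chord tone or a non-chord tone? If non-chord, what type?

Chord tone (the root of E diminished triad).

E diminished triad contains E, G, Bb; E is the root, so it is a chord tone.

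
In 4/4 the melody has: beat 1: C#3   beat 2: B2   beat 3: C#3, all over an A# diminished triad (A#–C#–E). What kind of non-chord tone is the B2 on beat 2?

Lower neighbor tone.

The harmony at that moment is A# diminished triad (A#, C#, E); B2 is not a chord tone.
It is approached by step down from C#3 and left by step up to C#3.
Step away and step back to the same note — a neighbor tone (lower neighbor).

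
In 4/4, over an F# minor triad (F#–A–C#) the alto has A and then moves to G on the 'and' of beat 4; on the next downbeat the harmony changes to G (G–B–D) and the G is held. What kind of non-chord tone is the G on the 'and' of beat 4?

The harmony at that moment is F# minor triad (F#, A, C#); G is not a chord tone.
It is approached by step down from A and then sustained as the same pitch into the next harmony.
Arriving early and becoming a chord tone when the harmony changes — an anticipation.

Anticipation.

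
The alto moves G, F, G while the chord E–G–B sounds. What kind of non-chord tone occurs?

The harmony at that moment is E minor triad (E, G, B); F is not a chord tone.
It is approached by step down from G and left by step up to G.
Step away and step back to the same note — a neighbor tone (lower neighbor).

F is a neighbor tone.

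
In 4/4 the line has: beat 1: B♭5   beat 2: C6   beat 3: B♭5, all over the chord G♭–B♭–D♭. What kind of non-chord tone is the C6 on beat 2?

The harmony at that moment is G♭ major triad (G♭, B♭, D♭); C6 is not a chord tone.
It is approached by step up from B♭5 and left by step down to B♭5.
Step away and step back to the same note — a neighbor tone (upper neighbor).

Upper neighbor tone.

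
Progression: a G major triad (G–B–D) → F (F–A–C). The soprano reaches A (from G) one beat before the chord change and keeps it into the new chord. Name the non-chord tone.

The harmony at that moment is G major triad (G, B, D); A is not a chord tone.
It is approached by step up from G and then sustained as the same pitch into the next harmony.
Arriving early and becoming a chord tone when the harmony changes — an anticipation.

A is an anticipation.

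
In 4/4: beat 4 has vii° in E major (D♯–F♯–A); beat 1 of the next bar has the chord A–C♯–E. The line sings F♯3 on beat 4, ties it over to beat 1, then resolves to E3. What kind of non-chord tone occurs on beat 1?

Suspension.

The harmony at that moment is A major triad (A, C♯, E); F♯3 is not a chord tone.
It is held over (the same pitch as the preceding F♯3) and left by step down to E3.
Held over from the previous chord and resolving down by step — a suspension.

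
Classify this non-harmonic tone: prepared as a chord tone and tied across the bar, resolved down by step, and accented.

Approach: by preparation — the pitch is first a chord tone, then held (tied or repeated) while the harmony changes under it. Departure: down by step. Metric position: strong.
A prepared dissonance that resolves downward by step — a suspension. (The same figure resolving upward would be a retardation.)

Suspension.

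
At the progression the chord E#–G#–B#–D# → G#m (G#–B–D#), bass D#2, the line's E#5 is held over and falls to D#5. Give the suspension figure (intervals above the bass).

9–8 suspension.

At the second chord the bass is D#2. The suspended E#5 lies a ninth above the bass; after resolving down by step to D#5, the interval above the bass becomes an octave.
Suspension figures are named by those two intervals: 9–8.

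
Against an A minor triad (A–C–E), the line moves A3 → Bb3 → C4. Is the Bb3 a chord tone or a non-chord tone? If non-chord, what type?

The harmony at that moment is A minor triad (A, C, E); Bb3 is not a chord tone.
It is approached by step up from A3 and left by step up to C4.
Step in, step out in the same direction — a passing tone.

Non-chord tone — a passing tone.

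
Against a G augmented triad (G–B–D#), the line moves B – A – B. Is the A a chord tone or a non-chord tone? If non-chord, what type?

Non-chord tone — a neighbor tone.

The harmony at that moment is G augmented triad (G, B, D#); A is not a chord tone.
It is approached by step down from B and left by step up to B.
Step away and step back to the same note — a neighbor tone (lower neighbor).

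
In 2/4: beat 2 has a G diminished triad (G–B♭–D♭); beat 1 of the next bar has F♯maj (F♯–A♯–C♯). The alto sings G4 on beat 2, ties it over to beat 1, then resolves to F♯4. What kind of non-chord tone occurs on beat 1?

Suspension.

The harmony at that moment is F♯ major triad (F♯, A♯, C♯); G4 is not a chord tone.
It is held over (the same pitch as the preceding G4) and left by step down to F♯4.
Held over from the previous chord and resolving down by step — a suspension.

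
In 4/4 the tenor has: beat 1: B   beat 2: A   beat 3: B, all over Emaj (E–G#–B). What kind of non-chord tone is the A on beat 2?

The harmony at that moment is E major triad (E, G#, B); A is not a chord tone.
It is approached by step down from B and left by step up to B.
Step away and step back to the same note — a neighbor tone (lower neighbor).

Lower neighbor tone.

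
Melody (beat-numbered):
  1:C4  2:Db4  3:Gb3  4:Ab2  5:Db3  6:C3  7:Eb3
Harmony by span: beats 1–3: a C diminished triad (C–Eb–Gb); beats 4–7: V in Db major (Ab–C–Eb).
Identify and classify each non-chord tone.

Db4 (beat 2) — escape tone; Db3 (beat 5) — appoggiatura.

The harmony at that moment is C diminished triad (C, Eb, Gb); Db4 is not a chord tone.
It is approached by step up from C4 and left by leap down to Gb3.
Step in, leap out — an escape tone.
The harmony at that moment is Ab major triad (Ab, C, Eb); Db3 is not a chord tone.
It is approached by leap up from Ab2 and left by step down to C3.
Leap in, step out — an appoggiatura.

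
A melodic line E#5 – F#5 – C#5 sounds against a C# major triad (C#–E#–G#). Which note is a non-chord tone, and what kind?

The harmony at that moment is C# major triad (C#, E#, G#); F#5 is not a chord tone.
It is approached by step up from E#5 and left by leap down to C#5.
Step in, leap out — an escape tone.

F#5 is an escape tone.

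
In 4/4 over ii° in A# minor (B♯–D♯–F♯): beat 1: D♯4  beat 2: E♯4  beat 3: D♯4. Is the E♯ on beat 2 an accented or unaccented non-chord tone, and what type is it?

Unaccented neighbor tone.

The harmony at that moment is B♯ diminished triad (B♯, D♯, F♯); E♯4 is not a chord tone.
It is approached by step up from D♯4 and left by step down to D♯4.
Step away and step back to the same note — a neighbor tone (upper neighbor).
It falls on a weak beat, so it is unaccented.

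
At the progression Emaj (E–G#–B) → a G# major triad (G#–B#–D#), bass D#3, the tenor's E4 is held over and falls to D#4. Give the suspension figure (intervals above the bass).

At the second chord the bass is D#3. The suspended E4 lies a ninth above the bass; after resolving down by step to D#4, the interval above the bass becomes an octave.
Suspension figures are named by those two intervals: 9–8.

9–8 suspension.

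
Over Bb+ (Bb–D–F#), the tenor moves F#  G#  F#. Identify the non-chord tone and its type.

The harmony at that moment is Bb augmented triad (Bb, D, F#); G# is not a chord tone.
It is approached by step up from F# and left by step down to F#.
Step away and step back to the same note — a neighbor tone (upper neighbor).

G# is a neighbor tone.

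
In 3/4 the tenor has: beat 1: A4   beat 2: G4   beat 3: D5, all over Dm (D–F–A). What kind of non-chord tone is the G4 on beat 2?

The harmony at that moment is D minor triad (D, F, A); G4 is not a chord tone.
It is approached by step down from A4 and left by leap up to D5.
Step in, leap out, on a weak beat — an escape tone.

Escape tone.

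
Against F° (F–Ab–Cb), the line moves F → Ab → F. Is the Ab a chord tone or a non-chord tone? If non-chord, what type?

Chord tone (the third of F diminished triad).

F diminished triad contains F, Ab, Cb; Ab is the third, so it is a chord tone.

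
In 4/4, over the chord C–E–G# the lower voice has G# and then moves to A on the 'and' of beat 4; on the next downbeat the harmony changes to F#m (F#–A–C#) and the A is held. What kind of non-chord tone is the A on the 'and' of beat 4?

Anticipation.

The harmony at that moment is C augmented triad (C, E, G#); A is not a chord tone.
It is approached by step up from G# and then sustained as the same pitch into the next harmony.
Arriving early and becoming a chord tone when the harmony changes — an anticipation.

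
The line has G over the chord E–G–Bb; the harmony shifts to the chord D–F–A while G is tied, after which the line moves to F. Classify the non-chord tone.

The harmony at that moment is D minor triad (D, F, A); G is not a chord tone.
It is held over (the same pitch as the preceding G) and left by step down to F.
Held over from the previous chord and resolving down by step — a suspension.

G is a suspension.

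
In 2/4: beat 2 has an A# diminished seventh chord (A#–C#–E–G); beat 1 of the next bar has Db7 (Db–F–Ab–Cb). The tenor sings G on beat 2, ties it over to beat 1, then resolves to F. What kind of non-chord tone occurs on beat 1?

Suspension.

The harmony at that moment is Db dominant seventh chord (Db, F, Ab, Cb); G is not a chord tone.
It is held over (the same pitch as the preceding G) and left by step down to F.
Held over from the previous chord and resolving down by step — a suspension.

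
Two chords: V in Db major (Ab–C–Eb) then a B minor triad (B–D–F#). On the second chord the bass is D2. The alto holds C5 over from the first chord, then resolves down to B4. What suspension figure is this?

7–6 suspension.

At the second chord the bass is D2. The suspended C5 lies a seventh above the bass; after resolving down by step to B4, the interval above the bass becomes a sixth.
Suspension figures are named by those two intervals: 7–6.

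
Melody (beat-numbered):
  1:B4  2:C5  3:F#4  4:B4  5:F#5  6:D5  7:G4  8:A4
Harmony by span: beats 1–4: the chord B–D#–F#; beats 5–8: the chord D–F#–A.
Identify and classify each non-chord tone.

C5 (beat 2) — escape tone; G4 (beat 7) — appoggiatura.

The harmony at that moment is B major triad (B, D#, F#); C5 is not a chord tone.
It is approached by step up from B4 and left by leap down to F#4.
Step in, leap out — an escape tone.
The harmony at that moment is D major triad (D, F#, A); G4 is not a chord tone.
It is approached by leap down from D5 and left by step up to A4.
Leap in, step out — an appoggiatura.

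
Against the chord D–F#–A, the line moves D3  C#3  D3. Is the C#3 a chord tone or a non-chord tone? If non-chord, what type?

Non-chord tone — a neighbor tone.

The harmony at that moment is D major triad (D, F#, A); C#3 is not a chord tone.
It is approached by step down from D3 and left by step up to D3.
Step away and step back to the same note — a neighbor tone (lower neighbor).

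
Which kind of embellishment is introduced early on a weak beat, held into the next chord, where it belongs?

Approach: ahead of the chord change (typically by step), so it is dissonant against the current harmony. Departure: none — the same pitch is restated or held and is a chord tone of the new harmony.
Dissonant first, consonant once the harmony catches up: the note simply arrives early — an anticipation. (The reverse timing, consonant first and dissonant after the change, would be a suspension or retardation.)

Anticipation.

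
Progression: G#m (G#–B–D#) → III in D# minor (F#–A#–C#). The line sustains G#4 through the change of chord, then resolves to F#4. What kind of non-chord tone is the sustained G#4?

G#4 is a suspension.

The harmony at that moment is F# major triad (F#, A#, C#); G#4 is not a chord tone.
It is held over (the same pitch as the preceding G#4) and left by step down to F#4.
Held over from the previous chord and resolving down by step — a suspension.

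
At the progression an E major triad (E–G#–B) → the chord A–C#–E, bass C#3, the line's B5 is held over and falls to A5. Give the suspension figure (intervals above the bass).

7–6 suspension.

At the second chord the bass is C#3. The suspended B5 lies a seventh above the bass; after resolving down by step to A5, the interval above the bass becomes a sixth.
Suspension figures are named by those two intervals: 7–6.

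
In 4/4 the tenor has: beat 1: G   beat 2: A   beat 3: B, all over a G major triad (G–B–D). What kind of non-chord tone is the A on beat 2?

The harmony at that moment is G major triad (G, B, D); A is not a chord tone.
It is approached by step up from G and left by step up to B.
Step in, step out in the same direction — a passing tone.

Passing tone.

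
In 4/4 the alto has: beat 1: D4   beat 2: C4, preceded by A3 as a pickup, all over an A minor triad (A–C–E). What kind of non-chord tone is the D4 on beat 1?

Appoggiatura.

The harmony at that moment is A minor triad (A, C, E); D4 is not a chord tone.
It is approached by leap up from A3 and left by step down to C4.
Leap in, step out, metrically accented — an appoggiatura.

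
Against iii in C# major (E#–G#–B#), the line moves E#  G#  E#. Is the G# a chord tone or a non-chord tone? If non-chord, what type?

E# minor triad contains E#, G#, B#; G# is the third, so it is a chord tone.

Chord tone (the third of E# minor triad).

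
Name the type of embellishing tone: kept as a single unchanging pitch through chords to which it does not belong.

Pedal tone.

Approach: none. Departure: none — a single pitch is sustained while the chords change around it, passing through harmonies that do not contain it.
No melodic motion at all; the dissonance is created entirely by the moving harmonies against the stationary note — a pedal tone (pedal point).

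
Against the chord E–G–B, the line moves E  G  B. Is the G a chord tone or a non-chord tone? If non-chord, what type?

E minor triad contains E, G, B; G is the third, so it is a chord tone.

Chord tone (the third of E minor triad).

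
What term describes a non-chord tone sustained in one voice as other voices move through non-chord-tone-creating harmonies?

Approach: none. Departure: none — a single pitch is sustained while the chords change around it, passing through harmonies that do not contain it.
No melodic motion at all; the dissonance is created entirely by the moving harmonies against the stationary note — a pedal tone (pedal point).

Pedal tone.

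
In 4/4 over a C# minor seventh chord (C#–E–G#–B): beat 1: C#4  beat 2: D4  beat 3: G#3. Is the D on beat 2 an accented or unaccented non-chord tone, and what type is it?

The harmony at that moment is C# minor seventh chord (C#, E, G#, B); D4 is not a chord tone.
It is approached by step up from C#4 and left by leap down to G#3.
Step in, leap out — an escape tone.
It falls on a weak beat, so it is unaccented.

Unaccented escape tone.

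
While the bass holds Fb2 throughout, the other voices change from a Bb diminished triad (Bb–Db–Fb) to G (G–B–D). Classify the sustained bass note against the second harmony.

Pedal tone (pedal point).

The harmony at that moment is G major triad (G, B, D); Fb2 is not a chord tone.
It is held over (the same pitch as the preceding Fb2) and then sustained as the same pitch into the next harmony.
Sustained through a change of harmony — a pedal tone.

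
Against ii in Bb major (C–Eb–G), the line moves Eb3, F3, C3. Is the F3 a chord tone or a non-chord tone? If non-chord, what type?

Non-chord tone — an escape tone.

The harmony at that moment is C minor triad (C, Eb, G); F3 is not a chord tone.
It is approached by step up from Eb3 and left by leap down to C3.
Step in, leap out — an escape tone.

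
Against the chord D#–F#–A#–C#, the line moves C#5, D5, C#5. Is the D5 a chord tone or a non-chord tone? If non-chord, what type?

Non-chord tone — a neighbor tone.

The harmony at that moment is D# minor seventh chord (D#, F#, A#, C#); D5 is not a chord tone.
It is approached by step up from C#5 and left by step down to C#5.
Step away and step back to the same note — a neighbor tone (upper neighbor).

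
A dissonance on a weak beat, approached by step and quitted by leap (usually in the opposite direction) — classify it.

Escape tone.

Approach: by step. Departure: by leap. Metric position: weak.
Step in, leap out, from a weak position — an escape tone (échappée). (It is the mirror image of the appoggiatura, which leaps in and steps out on a strong beat.)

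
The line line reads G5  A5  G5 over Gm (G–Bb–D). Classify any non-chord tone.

A5 is a neighbor tone.

The harmony at that moment is G minor triad (G, Bb, D); A5 is not a chord tone.
It is approached by step up from G5 and left by step down to G5.
Step away and step back to the same note — a neighbor tone (upper neighbor).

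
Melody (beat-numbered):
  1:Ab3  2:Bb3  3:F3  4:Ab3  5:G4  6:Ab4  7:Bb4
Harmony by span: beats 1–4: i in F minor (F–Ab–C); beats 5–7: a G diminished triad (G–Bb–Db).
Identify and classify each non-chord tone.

Bb3 (beat 2) — escape tone; Ab4 (beat 6) — passing tone.

The harmony at that moment is F minor triad (F, Ab, C); Bb3 is not a chord tone.
It is approached by step up from Ab3 and left by leap down to F3.
Step in, leap out — an escape tone.
The harmony at that moment is G diminished triad (G, Bb, Db); Ab4 is not a chord tone.
It is approached by step up from G4 and left by step up to Bb4.
Step in, step out in the same direction — a passing tone.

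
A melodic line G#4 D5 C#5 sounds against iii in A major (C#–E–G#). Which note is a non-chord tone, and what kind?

D5 is an appoggiatura.

The harmony at that moment is C# minor triad (C#, E, G#); D5 is not a chord tone.
It is approached by leap up from G#4 and left by step down to C#5.
Leap in, step out — an appoggiatura.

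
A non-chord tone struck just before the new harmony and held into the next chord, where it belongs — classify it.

Anticipation.

Approach: ahead of the chord change (typically by step), so it is dissonant against the current harmony. Departure: none — the same pitch is restated or held and is a chord tone of the new harmony.
Dissonant first, consonant once the harmony catches up: the note simply arrives early — an anticipation. (The reverse timing, consonant first and dissonant after the change, would be a suspension or retardation.)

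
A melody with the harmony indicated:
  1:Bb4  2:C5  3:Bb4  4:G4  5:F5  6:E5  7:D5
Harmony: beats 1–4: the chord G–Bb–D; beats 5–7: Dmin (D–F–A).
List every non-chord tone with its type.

C5 (beat 2) — neighbor tone; E5 (beat 6) — passing tone.

The harmony at that moment is G minor triad (G, Bb, D); C5 is not a chord tone.
It is approached by step up from Bb4 and left by step down to Bb4.
Step away and step back to the same note — a neighbor tone (upper neighbor).
The harmony at that moment is D minor triad (D, F, A); E5 is not a chord tone.
It is approached by step down from F5 and left by step down to D5.
Step in, step out in the same direction — a passing tone.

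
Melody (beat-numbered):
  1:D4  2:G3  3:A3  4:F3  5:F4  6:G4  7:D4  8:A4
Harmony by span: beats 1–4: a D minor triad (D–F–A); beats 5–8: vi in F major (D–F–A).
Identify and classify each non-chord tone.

G3 (beat 2) — appoggiatura; G4 (beat 6) — escape tone.

The harmony at that moment is D minor triad (D, F, A); G3 is not a chord tone.
It is approached by leap down from D4 and left by step up to A3.
Leap in, step out — an appoggiatura.
The harmony at that moment is D minor triad (D, F, A); G4 is not a chord tone.
It is approached by step up from F4 and left by leap down to D4.
Step in, leap out — an escape tone.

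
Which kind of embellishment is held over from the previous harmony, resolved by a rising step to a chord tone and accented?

Approach: by preparation — the pitch is first a chord tone, then held (tied or repeated) while the harmony changes under it. Departure: up by step. Metric position: strong.
A prepared dissonance that resolves upward by step — a retardation. (The same figure resolving downward would be a suspension.)

Retardation.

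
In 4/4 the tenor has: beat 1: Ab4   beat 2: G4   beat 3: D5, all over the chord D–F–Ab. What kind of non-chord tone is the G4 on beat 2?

The harmony at that moment is D diminished triad (D, F, Ab); G4 is not a chord tone.
It is approached by step down from Ab4 and left by leap up to D5.
Step in, leap out, on a weak beat — an escape tone.

Escape tone.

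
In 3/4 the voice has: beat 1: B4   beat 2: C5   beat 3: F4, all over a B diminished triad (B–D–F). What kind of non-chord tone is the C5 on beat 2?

Escape tone.

The harmony at that moment is B diminished triad (B, D, F); C5 is not a chord tone.
It is approached by step up from B4 and left by leap down to F4.
Step in, leap out, on a weak beat — an escape tone.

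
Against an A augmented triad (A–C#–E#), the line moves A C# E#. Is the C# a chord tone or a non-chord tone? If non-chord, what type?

Chord tone (the third of A augmented triad).

A augmented triad contains A, C#, E#; C# is the third, so it is a chord tone.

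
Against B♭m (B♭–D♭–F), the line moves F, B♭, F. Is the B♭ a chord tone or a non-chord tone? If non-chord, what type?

Chord tone (the root of Bb minor triad).

Bb minor triad contains B♭, D♭, F; B♭ is the root, so it is a chord tone.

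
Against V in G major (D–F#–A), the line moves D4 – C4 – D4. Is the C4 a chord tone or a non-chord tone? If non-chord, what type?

The harmony at that moment is D major triad (D, F#, A); C4 is not a chord tone.
It is approached by step down from D4 and left by step up to D4.
Step away and step back to the same note — a neighbor tone (lower neighbor).

Non-chord tone — a neighbor tone.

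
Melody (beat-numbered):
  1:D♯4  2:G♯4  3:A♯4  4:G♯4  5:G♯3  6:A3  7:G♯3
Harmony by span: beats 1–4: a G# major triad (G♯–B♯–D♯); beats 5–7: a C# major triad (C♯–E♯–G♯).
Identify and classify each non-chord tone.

The harmony at that moment is G♯ major triad (G♯, B♯, D♯); A♯4 is not a chord tone.
It is approached by step up from G♯4 and left by step down to G♯4.
Step away and step back to the same note — a neighbor tone (upper neighbor).
The harmony at that moment is C♯ major triad (C♯, E♯, G♯); A3 is not a chord tone.
It is approached by step up from G♯3 and left by step down to G♯3.
Step away and step back to the same note — a neighbor tone (upper neighbor).

A♯4 (beat 3) — neighbor tone; A3 (beat 6) — neighbor tone.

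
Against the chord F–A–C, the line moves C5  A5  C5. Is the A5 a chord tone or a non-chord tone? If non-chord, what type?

F major triad contains F, A, C; A is the third, so it is a chord tone.

Chord tone (the third of F major triad).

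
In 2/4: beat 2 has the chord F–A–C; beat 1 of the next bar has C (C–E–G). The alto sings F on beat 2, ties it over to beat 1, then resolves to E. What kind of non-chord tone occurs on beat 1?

Suspension.

The harmony at that moment is C major triad (C, E, G); F is not a chord tone.
It is held over (the same pitch as the preceding F) and left by step down to E.
Held over from the previous chord and resolving down by step — a suspension.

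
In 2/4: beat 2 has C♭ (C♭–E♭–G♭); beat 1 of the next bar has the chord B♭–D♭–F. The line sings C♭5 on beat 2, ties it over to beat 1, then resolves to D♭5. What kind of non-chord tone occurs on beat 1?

Retardation.

The harmony at that moment is B♭ minor triad (B♭, D♭, F); C♭5 is not a chord tone.
It is held over (the same pitch as the preceding C♭5) and left by step up to D♭5.
Held over from the previous chord and resolving up by step — a retardation.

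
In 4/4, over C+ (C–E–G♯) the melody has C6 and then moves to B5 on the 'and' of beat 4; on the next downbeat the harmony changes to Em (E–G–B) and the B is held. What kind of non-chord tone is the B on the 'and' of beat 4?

The harmony at that moment is C augmented triad (C, E, G♯); B5 is not a chord tone.
It is approached by step down from C6 and then sustained as the same pitch into the next harmony.
Arriving early and becoming a chord tone when the harmony changes — an anticipation.

Anticipation.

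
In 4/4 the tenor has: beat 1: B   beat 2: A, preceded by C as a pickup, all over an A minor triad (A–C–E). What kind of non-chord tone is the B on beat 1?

The harmony at that moment is A minor triad (A, C, E); B is not a chord tone.
It is approached by step down from C and left by step down to A.
Step in, step out in the same direction — a passing tone.

Passing tone.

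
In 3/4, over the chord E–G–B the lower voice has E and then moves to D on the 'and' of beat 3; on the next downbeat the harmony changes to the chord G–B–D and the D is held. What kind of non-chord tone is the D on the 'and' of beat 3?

Anticipation.

The harmony at that moment is E minor triad (E, G, B); D is not a chord tone.
It is approached by step down from E and then sustained as the same pitch into the next harmony.
Arriving early and becoming a chord tone when the harmony changes — an anticipation.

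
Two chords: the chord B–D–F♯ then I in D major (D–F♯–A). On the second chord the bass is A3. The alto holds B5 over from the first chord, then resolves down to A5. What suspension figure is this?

9–8 suspension.

At the second chord the bass is A3. The suspended B5 lies a ninth above the bass; after resolving down by step to A5, the interval above the bass becomes an octave.
Suspension figures are named by those two intervals: 9–8.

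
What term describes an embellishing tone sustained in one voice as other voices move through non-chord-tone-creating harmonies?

Pedal tone.

Approach: none. Departure: none — a single pitch is sustained while the chords change around it, passing through harmonies that do not contain it.
No melodic motion at all; the dissonance is created entirely by the moving harmonies against the stationary note — a pedal tone (pedal point).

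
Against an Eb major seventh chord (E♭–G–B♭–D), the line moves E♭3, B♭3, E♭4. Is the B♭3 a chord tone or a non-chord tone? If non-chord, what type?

Chord tone (the fifth of Eb major seventh chord).

Eb major seventh chord contains E♭, G, B♭, D; B♭ is the fifth, so it is a chord tone.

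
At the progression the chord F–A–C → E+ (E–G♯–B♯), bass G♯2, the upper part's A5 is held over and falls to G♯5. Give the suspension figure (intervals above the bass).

9–8 suspension.

At the second chord the bass is G♯2. The suspended A5 lies a ninth above the bass; after resolving down by step to G♯5, the interval above the bass becomes an octave.
Suspension figures are named by those two intervals: 9–8.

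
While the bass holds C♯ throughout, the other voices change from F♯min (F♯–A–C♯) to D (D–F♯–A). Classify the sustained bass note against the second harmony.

Pedal tone (pedal point).

The harmony at that moment is D major triad (D, F♯, A); C♯ is not a chord tone.
It is held over (the same pitch as the preceding C♯) and then sustained as the same pitch into the next harmony.
Sustained through a change of harmony — a pedal tone.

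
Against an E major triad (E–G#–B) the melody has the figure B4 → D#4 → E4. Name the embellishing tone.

D#4 is an appoggiatura.

The harmony at that moment is E major triad (E, G#, B); D#4 is not a chord tone.
It is approached by leap down from B4 and left by step up to E4.
Leap in, step out — an appoggiatura.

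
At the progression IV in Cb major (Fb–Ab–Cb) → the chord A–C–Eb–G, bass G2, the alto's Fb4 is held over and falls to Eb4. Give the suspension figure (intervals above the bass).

At the second chord the bass is G2. The suspended Fb4 lies a seventh above the bass; after resolving down by step to Eb4, the interval above the bass becomes a sixth.
Suspension figures are named by those two intervals: 7–6.

7–6 suspension.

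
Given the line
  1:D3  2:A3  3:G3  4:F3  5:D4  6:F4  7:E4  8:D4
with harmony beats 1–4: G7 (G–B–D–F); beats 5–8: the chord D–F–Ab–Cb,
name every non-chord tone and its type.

The harmony at that moment is G dominant seventh chord (G, B, D, F); A3 is not a chord tone.
It is approached by leap up from D3 and left by step down to G3.
Leap in, step out — an appoggiatura.
The harmony at that moment is D diminished seventh chord (D, F, Ab, Cb); E4 is not a chord tone.
It is approached by step down from F4 and left by step down to D4.
Step in, step out in the same direction — a passing tone.

A3 (beat 2) — appoggiatura; E4 (beat 7) — passing tone.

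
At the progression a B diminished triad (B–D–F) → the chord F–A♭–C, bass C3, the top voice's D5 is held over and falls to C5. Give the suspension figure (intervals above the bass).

At the second chord the bass is C3. The suspended D5 lies a ninth above the bass; after resolving down by step to C5, the interval above the bass becomes an octave.
Suspension figures are named by those two intervals: 9–8.

9–8 suspension.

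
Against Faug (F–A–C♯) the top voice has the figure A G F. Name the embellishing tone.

The harmony at that moment is F augmented triad (F, A, C♯); G is not a chord tone.
It is approached by step down from A and left by step down to F.
Step in, step out in the same direction — a passing tone.

G is a passing tone.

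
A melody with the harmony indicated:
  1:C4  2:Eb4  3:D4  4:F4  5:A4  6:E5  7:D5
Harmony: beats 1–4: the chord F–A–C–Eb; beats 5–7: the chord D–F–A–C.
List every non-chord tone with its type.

The harmony at that moment is F dominant seventh chord (F, A, C, Eb); D4 is not a chord tone.
It is approached by step down from Eb4 and left by leap up to F4.
Step in, leap out — an escape tone.
The harmony at that moment is D minor seventh chord (D, F, A, C); E5 is not a chord tone.
It is approached by leap up from A4 and left by step down to D5.
Leap in, step out — an appoggiatura.

D4 (beat 3) — escape tone; E5 (beat 6) — appoggiatura.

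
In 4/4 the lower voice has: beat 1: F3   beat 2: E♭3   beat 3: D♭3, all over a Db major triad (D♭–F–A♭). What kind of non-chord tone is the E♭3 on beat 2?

The harmony at that moment is D♭ major triad (D♭, F, A♭); E♭3 is not a chord tone.
It is approached by step down from F3 and left by step down to D♭3.
Step in, step out in the same direction — a passing tone.

Passing tone.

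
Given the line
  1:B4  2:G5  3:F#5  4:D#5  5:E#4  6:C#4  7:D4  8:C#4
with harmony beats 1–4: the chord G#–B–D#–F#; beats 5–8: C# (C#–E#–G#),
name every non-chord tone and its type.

G5 (beat 2) — appoggiatura; D4 (beat 7) — neighbor tone.

The harmony at that moment is G# minor seventh chord (G#, B, D#, F#); G5 is not a chord tone.
It is approached by leap up from B4 and left by step down to F#5.
Leap in, step out — an appoggiatura.
The harmony at that moment is C# major triad (C#, E#, G#); D4 is not a chord tone.
It is approached by step up from C#4 and left by step down to C#4.
Step away and step back to the same note — a neighbor tone (upper neighbor).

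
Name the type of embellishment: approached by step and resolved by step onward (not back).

Passing tone.

Approach: by step. Departure: by step, continuing in the same direction.
Stepwise on both sides with no change of direction means the note fills in the space between two different chord tones — a passing tone. (Had it turned back to its starting note it would be a neighbor tone instead.)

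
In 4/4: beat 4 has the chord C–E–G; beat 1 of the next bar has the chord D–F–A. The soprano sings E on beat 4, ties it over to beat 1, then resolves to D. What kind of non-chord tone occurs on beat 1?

Suspension.

The harmony at that moment is D minor triad (D, F, A); E is not a chord tone.
It is held over (the same pitch as the preceding E) and left by step down to D.
Held over from the previous chord and resolving down by step — a suspension.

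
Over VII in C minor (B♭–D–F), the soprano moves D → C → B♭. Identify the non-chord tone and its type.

C is a passing tone.

The harmony at that moment is B♭ major triad (B♭, D, F); C is not a chord tone.
It is approached by step down from D and left by step down to B♭.
Step in, step out in the same direction — a passing tone.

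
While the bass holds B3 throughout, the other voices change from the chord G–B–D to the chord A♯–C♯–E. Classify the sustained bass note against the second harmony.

The harmony at that moment is A♯ diminished triad (A♯, C♯, E); B3 is not a chord tone.
It is held over (the same pitch as the preceding B3) and then sustained as the same pitch into the next harmony.
Sustained through a change of harmony — a pedal tone.

Pedal tone (pedal point).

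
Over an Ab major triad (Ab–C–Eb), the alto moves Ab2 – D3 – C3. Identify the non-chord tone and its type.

D3 is an appoggiatura.

The harmony at that moment is Ab major triad (Ab, C, Eb); D3 is not a chord tone.
It is approached by leap up from Ab2 and left by step down to C3.
Leap in, step out — an appoggiatura.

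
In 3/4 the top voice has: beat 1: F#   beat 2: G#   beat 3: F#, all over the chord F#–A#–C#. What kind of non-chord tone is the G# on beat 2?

The harmony at that moment is F# major triad (F#, A#, C#); G# is not a chord tone.
It is approached by step up from F# and left by step down to F#.
Step away and step back to the same note — a neighbor tone (upper neighbor).

Upper neighbor tone.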